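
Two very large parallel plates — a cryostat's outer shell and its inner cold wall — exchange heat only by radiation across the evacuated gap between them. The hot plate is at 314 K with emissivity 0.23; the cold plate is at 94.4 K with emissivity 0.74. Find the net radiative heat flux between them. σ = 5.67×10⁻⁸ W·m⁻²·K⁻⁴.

For two infinite grey parallel plates, q = σ(T₁⁴ − T₂⁴)/(1/ε₁ + 1/ε₂ − 1).
T₁⁴ − T₂⁴ = 9.721×10⁹ − 7.941×10⁷ = 9.642×10⁹ K⁴.
1/ε₁ + 1/ε₂ − 1 = 4.348 + 1.351 − 1 = 4.699.
q = 5.67×10⁻⁸ × 9.642×10⁹ / 4.699.

q ≈ 116 W/m²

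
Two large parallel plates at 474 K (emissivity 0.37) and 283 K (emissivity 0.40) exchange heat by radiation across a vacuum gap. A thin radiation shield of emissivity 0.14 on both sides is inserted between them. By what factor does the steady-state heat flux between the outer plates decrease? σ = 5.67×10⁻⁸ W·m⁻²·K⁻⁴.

factor ≈ 4.16

Without shield: q₀ = σΔ(T⁴)/(1/ε₁+1/ε₂−1) with denominator 4.203.
With shield the two gaps are in series; the resistances add: (1/ε₁+1/ε_s−1)+(1/ε_s+1/ε₂−1) = 8.846+8.643 = 17.49.
Heat-flux ratio q₀/q = 17.49/4.203.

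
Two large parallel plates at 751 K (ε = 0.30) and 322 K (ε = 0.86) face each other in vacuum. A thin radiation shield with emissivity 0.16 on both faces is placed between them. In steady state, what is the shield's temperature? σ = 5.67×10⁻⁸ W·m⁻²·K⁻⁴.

In steady state the net flux on the hot side equals that on the cold side.
σ(T₁⁴−T_s⁴)/D₁ = σ(T_s⁴−T₂⁴)/D₂, with D₁ = 1/ε₁+1/ε_s−1 = 8.583, D₂ = 1/ε_s+1/ε₂−1 = 6.413.
Solve for T_s⁴: T_s⁴ = (D₂·T₁⁴ + D₁·T₂⁴)/(D₁+D₂) = 1.422×10¹¹ K⁴.

T_s ≈ 614 K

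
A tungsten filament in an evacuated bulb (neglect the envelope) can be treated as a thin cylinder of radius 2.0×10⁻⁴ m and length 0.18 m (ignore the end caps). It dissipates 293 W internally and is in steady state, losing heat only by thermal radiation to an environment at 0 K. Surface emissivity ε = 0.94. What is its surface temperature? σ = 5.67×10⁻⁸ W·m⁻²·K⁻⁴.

Steady state: internal power = radiated power, P = εσA T⁴.
Radiating area A = 2πrL = 2.262×10⁻⁴ m².
T⁴ = P/(εσA) = 293/(0.94·5.67×10⁻⁸·2.262×10⁻⁴) = 2.430×10¹³ K⁴.
T = (2.430×10¹³)^(1/4).

T ≈ 2220 K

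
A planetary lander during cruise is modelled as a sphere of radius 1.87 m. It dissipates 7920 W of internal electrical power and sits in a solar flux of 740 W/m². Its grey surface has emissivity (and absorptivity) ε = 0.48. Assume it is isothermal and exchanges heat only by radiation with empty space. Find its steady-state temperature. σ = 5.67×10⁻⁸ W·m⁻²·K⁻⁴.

T ≈ 315 K

At steady state, absorbed solar power + internal power = radiated power.
Absorbed: α·S·A_cross = 0.48·740·10.99 = 3902 W (cross-section πr²).
Total input = 3902 + 7920 = 11820 W.
Radiated: εσ·A_surf·T⁴ with A_surf = 4πr² = 43.94 m².
T⁴ = 11820/(0.48·5.67×10⁻⁸·43.94) = 9.885×10⁹ K⁴.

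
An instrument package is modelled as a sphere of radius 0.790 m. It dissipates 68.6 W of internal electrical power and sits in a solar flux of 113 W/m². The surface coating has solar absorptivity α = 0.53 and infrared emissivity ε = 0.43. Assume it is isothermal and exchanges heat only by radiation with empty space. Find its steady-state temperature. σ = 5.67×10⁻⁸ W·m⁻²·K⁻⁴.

At steady state, absorbed solar power + internal power = radiated power.
Absorbed: α·S·A_cross = 0.53·113·1.961 = 117.4 W (cross-section πr²).
Total input = 117.4 + 68.6 = 186.0 W.
Radiated: εσ·A_surf·T⁴ with A_surf = 4πr² = 7.843 m².
T⁴ = 186.0/(0.43·5.67×10⁻⁸·7.843) = 9.729×10⁸ K⁴.

T ≈ 177 K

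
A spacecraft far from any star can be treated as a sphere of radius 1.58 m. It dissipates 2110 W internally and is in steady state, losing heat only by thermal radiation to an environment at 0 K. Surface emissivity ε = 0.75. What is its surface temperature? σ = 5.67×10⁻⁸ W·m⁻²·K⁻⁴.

Steady state: internal power = radiated power, P = εσA T⁴.
Radiating area A = 4πr² = 31.37 m².
T⁴ = P/(εσA) = 2110/(0.75·5.67×10⁻⁸·31.37) = 1.582×10⁹ K⁴.
T = (1.582×10⁹)^(1/4).

T ≈ 199 K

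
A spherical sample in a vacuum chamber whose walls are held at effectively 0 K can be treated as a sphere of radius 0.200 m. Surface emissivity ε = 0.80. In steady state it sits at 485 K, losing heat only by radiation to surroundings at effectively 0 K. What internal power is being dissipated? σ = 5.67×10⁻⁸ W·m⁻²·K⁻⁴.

Steady state: P = εσA T⁴.
A = 4πr² = 0.5027 m²; T⁴ = (485)⁴ = 5.533×10¹⁰ K⁴.
P = 0.80 × 5.67×10⁻⁸ × 0.5027 × 5.533×10¹⁰.

P ≈ 1260 W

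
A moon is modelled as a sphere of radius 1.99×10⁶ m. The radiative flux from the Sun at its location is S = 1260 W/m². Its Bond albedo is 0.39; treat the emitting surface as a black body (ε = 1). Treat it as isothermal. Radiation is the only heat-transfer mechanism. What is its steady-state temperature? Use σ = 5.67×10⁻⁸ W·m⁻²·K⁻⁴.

T ≈ 241 K

At equilibrium, absorbed power = emitted power.
Absorbing cross-section = πr² = 1.244×10¹³ m²; emitting surface = 4πr² = 4.976×10¹³ m² (ratio 4).
(1−a)S·A_cross = εσ·A_surf·T⁴  ⇒  T⁴ = (1−a)S/(4σ).
T⁴ = 0.610·1260/(4·5.67×10⁻⁸) = 3.389×10⁹ K⁴.
T = (3.389×10⁹)^(1/4).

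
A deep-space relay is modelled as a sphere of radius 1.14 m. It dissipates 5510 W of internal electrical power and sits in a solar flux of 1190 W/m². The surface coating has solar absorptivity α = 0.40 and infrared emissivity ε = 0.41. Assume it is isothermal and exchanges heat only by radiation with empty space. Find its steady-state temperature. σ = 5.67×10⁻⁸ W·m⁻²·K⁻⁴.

At steady state, absorbed solar power + internal power = radiated power.
Absorbed: α·S·A_cross = 0.40·1190·4.083 = 1943 W (cross-section πr²).
Total input = 1943 + 5510 = 7453 W.
Radiated: εσ·A_surf·T⁴ with A_surf = 4πr² = 16.33 m².
T⁴ = 7453/(0.41·5.67×10⁻⁸·16.33) = 1.963×10¹⁰ K⁴.

T ≈ 374 K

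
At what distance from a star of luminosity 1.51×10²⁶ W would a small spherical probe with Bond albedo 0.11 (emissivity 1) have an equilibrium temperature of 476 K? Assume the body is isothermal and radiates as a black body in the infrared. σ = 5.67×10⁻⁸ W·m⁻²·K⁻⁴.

For an isothermal black-emitting sphere, (1−a)S·πr² = σ·4πr²·T⁴ ⇒ S = 4σT⁴/(1−a).
S = 4·5.67×10⁻⁸·(476)⁴/0.890 = 13080 W/m².
Flux falls as S = L/(4πd²), so d = √(L/(4πS)) = √(1.51×10²⁶/(4π·13080)).

d ≈ 3.03×10¹⁰ m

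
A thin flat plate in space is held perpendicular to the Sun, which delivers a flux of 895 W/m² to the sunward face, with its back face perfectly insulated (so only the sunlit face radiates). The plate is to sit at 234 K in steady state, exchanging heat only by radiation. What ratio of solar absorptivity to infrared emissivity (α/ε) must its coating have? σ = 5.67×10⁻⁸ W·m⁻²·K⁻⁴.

α/ε ≈ 0.190

Balance: αS·A = εσ·1A·T⁴ ⇒ α/ε = σT⁴/S.
α/ε = 5.67×10⁻⁸·(234)⁴/895 = 5.67×10⁻⁸·2.998×10⁹/895.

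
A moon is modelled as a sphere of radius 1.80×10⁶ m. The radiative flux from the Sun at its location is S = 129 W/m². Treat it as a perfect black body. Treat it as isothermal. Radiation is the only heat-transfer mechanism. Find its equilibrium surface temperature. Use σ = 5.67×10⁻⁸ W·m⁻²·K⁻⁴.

At equilibrium, absorbed power = emitted power.
Absorbing cross-section = πr² = 1.018×10¹³ m²; emitting surface = 4πr² = 4.072×10¹³ m² (ratio 4).
S·A_cross = εσ·A_surf·T⁴  ⇒  T⁴ = S/(4σ).
T⁴ = 1.00·129/(4·5.67×10⁻⁸) = 5.688×10⁸ K⁴.
T = (5.688×10⁸)^(1/4).

T ≈ 154 K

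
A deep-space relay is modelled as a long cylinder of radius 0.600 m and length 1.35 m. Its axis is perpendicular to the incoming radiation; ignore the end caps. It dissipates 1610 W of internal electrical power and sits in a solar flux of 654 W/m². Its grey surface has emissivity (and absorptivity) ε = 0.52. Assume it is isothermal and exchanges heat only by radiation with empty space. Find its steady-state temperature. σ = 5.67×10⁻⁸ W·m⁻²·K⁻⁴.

At steady state, absorbed solar power + internal power = radiated power.
Absorbed: α·S·A_cross = 0.52·654·1.620 = 550.9 W (cross-section 2rL).
Total input = 550.9 + 1610 = 2161 W.
Radiated: εσ·A_surf·T⁴ with A_surf = 2πrL = 5.089 m².
T⁴ = 2161/(0.52·5.67×10⁻⁸·5.089) = 1.440×10¹⁰ K⁴.

T ≈ 346 K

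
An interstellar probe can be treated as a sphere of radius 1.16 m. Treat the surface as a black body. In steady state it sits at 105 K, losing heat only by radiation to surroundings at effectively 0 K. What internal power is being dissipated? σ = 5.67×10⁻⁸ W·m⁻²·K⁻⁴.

P ≈ 117 W

Steady state: P = εσA T⁴.
A = 4πr² = 16.91 m²; T⁴ = (105)⁴ = 1.216×10⁸ K⁴.
P = 1.0 × 5.67×10⁻⁸ × 16.91 × 1.216×10⁸.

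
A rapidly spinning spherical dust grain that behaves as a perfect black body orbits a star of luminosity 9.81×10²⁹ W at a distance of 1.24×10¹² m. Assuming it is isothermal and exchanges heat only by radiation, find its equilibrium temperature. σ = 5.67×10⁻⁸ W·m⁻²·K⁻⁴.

T ≈ 688 K

First find the stellar flux at distance d: S = L/(4πd²) = 9.81×10²⁹/(4π·(1.24×10¹²)²) = 50770 W/m².
For an isothermal sphere, absorbed (1−a)S·πr² = emitted σ·4πr²·T⁴, so T⁴ = (1−a)S/(4σ).
T⁴ = 1.00·50770/(4·5.67×10⁻⁸) = 2.239×10¹¹ K⁴.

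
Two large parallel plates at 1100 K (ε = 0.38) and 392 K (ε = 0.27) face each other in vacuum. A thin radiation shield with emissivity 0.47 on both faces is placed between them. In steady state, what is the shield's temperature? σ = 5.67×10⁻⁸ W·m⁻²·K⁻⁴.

T_s ≈ 956 K

In steady state the net flux on the hot side equals that on the cold side.
σ(T₁⁴−T_s⁴)/D₁ = σ(T_s⁴−T₂⁴)/D₂, with D₁ = 1/ε₁+1/ε_s−1 = 3.759, D₂ = 1/ε_s+1/ε₂−1 = 4.831.
Solve for T_s⁴: T_s⁴ = (D₂·T₁⁴ + D₁·T₂⁴)/(D₁+D₂) = 8.337×10¹¹ K⁴.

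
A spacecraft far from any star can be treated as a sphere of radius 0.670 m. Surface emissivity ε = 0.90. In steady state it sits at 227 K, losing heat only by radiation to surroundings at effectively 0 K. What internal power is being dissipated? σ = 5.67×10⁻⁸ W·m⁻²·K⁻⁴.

P ≈ 764 W

Steady state: P = εσA T⁴.
A = 4πr² = 5.641 m²; T⁴ = (227)⁴ = 2.655×10⁹ K⁴.
P = 0.90 × 5.67×10⁻⁸ × 5.641 × 2.655×10⁹.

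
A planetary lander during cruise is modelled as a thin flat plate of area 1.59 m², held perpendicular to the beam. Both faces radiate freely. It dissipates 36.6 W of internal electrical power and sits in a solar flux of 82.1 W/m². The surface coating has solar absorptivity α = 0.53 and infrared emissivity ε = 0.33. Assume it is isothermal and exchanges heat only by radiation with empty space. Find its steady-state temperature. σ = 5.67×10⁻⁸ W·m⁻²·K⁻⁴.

At steady state, absorbed solar power + internal power = radiated power.
Absorbed: α·S·A_cross = 0.53·82.1·1.590 = 69.19 W (cross-section A).
Total input = 69.19 + 36.6 = 105.8 W.
Radiated: εσ·A_surf·T⁴ with A_surf = 2A = 3.180 m².
T⁴ = 105.8/(0.33·5.67×10⁻⁸·3.180) = 1.778×10⁹ K⁴.

T ≈ 205 K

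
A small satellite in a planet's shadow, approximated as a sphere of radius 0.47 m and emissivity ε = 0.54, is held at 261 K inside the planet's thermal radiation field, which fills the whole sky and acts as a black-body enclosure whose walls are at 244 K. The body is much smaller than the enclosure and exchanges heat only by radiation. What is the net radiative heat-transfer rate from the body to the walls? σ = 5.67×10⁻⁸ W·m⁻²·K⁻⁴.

P_net ≈ 93.1 W

For a small grey body in a large enclosure: P_net = εσA(T_body⁴ − T_wall⁴).
A = 4πr² = 2.776 m²; T_body⁴ − T_wall⁴ = 4.640×10⁹ − 3.545×10⁹ = 1.096×10⁹ K⁴.
|P_net| = 0.54·5.67×10⁻⁸·2.776·1.096×10⁹.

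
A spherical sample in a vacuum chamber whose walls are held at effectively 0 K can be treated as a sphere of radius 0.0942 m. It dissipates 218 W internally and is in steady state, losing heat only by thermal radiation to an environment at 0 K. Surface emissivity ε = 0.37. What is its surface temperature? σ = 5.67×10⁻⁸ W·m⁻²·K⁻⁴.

T ≈ 553 K

Steady state: internal power = radiated power, P = εσA T⁴.
Radiating area A = 4πr² = 0.1115 m².
T⁴ = P/(εσA) = 218/(0.37·5.67×10⁻⁸·0.1115) = 9.319×10¹⁰ K⁴.
T = (9.319×10¹⁰)^(1/4).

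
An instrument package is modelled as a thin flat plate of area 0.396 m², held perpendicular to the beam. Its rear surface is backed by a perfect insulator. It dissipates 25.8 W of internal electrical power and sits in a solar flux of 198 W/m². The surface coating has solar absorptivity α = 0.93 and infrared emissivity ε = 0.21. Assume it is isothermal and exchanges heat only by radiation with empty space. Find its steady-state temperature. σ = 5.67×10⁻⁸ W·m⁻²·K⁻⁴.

At steady state, absorbed solar power + internal power = radiated power.
Absorbed: α·S·A_cross = 0.93·198·0.3960 = 72.92 W (cross-section A).
Total input = 72.92 + 25.8 = 98.72 W.
Radiated: εσ·A_surf·T⁴ with A_surf = A = 0.3960 m².
T⁴ = 98.72/(0.21·5.67×10⁻⁸·0.3960) = 2.094×10¹⁰ K⁴.

T ≈ 380 K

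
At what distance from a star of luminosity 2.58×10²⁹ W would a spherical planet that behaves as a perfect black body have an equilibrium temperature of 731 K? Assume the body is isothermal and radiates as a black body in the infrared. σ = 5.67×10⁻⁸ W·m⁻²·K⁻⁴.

For an isothermal black-emitting sphere, (1−a)S·πr² = σ·4πr²·T⁴ ⇒ S = 4σT⁴/(1−a).
S = 4·5.67×10⁻⁸·(731)⁴/1.00 = 64760 W/m².
Flux falls as S = L/(4πd²), so d = √(L/(4πS)) = √(2.58×10²⁹/(4π·64760)).

d ≈ 5.63×10¹¹ m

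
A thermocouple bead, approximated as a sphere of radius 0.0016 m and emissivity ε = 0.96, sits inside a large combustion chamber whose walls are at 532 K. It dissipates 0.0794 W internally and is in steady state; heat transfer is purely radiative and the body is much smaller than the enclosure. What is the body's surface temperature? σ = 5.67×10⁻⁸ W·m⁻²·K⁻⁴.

For a small grey body in a large enclosure, net radiated power = εσA(T⁴ − T_w⁴).
Steady state: P = εσA(T⁴ − T_w⁴) with A = 4πr² = 3.217×10⁻⁵ m².
T⁴ = P/(εσA) + T_w⁴ = 0.0794/(0.96·5.67×10⁻⁸·3.217×10⁻⁵) + (532)⁴
    = 4.534×10¹⁰ + 8.010×10¹⁰ = 1.254×10¹¹ K⁴.

T ≈ 595 K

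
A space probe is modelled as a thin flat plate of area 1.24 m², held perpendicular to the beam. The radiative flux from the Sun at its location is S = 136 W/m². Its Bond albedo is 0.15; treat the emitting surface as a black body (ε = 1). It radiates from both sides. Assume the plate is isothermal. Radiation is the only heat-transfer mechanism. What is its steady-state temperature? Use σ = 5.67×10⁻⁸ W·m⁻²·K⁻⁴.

T ≈ 179 K

At equilibrium, absorbed power = emitted power.
Absorbing cross-section = A = 1.240 m²; emitting surface = 2A = 2.480 m² (ratio 2).
(1−a)S·A_cross = εσ·A_surf·T⁴  ⇒  T⁴ = (1−a)S/(2σ).
T⁴ = 0.850·136/(2·5.67×10⁻⁸) = 1.019×10⁹ K⁴.
T = (1.019×10⁹)^(1/4).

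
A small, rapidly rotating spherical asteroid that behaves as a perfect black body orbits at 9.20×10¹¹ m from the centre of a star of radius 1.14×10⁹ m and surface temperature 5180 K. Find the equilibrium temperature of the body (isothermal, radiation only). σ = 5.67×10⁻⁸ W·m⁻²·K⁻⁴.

The star's surface emits σT_*⁴; at distance d the flux is S = σT_*⁴(R_*/d)².
S = 5.67×10⁻⁸·(5180)⁴·(1.14×10⁹/9.20×10¹¹)² = 62.68 W/m².
For an isothermal sphere T⁴ = (1−a)S/(4σ) = 2.764×10⁸ K⁴.

T ≈ 129 K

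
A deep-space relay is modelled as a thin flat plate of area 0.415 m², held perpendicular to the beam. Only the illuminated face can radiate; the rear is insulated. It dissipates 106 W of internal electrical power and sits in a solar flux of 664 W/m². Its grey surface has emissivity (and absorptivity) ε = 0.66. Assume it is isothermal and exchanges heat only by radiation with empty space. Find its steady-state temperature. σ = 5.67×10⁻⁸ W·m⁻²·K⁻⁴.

T ≈ 369 K

At steady state, absorbed solar power + internal power = radiated power.
Absorbed: α·S·A_cross = 0.66·664·0.4150 = 181.9 W (cross-section A).
Total input = 181.9 + 106 = 287.9 W.
Radiated: εσ·A_surf·T⁴ with A_surf = A = 0.4150 m².
T⁴ = 287.9/(0.66·5.67×10⁻⁸·0.4150) = 1.854×10¹⁰ K⁴.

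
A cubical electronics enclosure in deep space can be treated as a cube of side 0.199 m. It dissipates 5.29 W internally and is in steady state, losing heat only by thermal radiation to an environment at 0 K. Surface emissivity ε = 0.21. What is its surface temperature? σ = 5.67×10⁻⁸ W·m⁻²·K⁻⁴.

Steady state: internal power = radiated power, P = εσA T⁴.
Radiating area A = 6L² = 0.2376 m².
T⁴ = P/(εσA) = 5.29/(0.21·5.67×10⁻⁸·0.2376) = 1.870×10⁹ K⁴.
T = (1.870×10⁹)^(1/4).

T ≈ 208 K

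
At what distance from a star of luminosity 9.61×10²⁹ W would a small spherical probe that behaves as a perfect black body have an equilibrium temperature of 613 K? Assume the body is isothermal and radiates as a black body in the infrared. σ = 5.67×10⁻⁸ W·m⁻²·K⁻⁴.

For an isothermal black-emitting sphere, (1−a)S·πr² = σ·4πr²·T⁴ ⇒ S = 4σT⁴/(1−a).
S = 4·5.67×10⁻⁸·(613)⁴/1.00 = 32020 W/m².
Flux falls as S = L/(4πd²), so d = √(L/(4πS)) = √(9.61×10²⁹/(4π·32020)).

d ≈ 1.55×10¹² m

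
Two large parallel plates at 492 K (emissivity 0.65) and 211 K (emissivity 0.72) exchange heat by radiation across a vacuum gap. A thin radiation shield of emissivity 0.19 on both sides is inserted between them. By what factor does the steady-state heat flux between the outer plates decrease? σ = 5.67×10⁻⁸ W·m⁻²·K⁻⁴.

Without shield: q₀ = σΔ(T⁴)/(1/ε₁+1/ε₂−1) with denominator 1.927.
With shield the two gaps are in series; the resistances add: (1/ε₁+1/ε_s−1)+(1/ε_s+1/ε₂−1) = 5.802+5.652 = 11.45.
Heat-flux ratio q₀/q = 11.45/1.927.

factor ≈ 5.94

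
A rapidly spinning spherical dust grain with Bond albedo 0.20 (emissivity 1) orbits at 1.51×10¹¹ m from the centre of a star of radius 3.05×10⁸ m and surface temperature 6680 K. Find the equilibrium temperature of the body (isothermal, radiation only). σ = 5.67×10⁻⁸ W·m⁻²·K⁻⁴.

The star's surface emits σT_*⁴; at distance d the flux is S = σT_*⁴(R_*/d)².
S = 5.67×10⁻⁸·(6680)⁴·(3.05×10⁸/1.51×10¹¹)² = 460.6 W/m².
For an isothermal sphere T⁴ = (1−a)S/(4σ) = 1.625×10⁹ K⁴.

T ≈ 201 K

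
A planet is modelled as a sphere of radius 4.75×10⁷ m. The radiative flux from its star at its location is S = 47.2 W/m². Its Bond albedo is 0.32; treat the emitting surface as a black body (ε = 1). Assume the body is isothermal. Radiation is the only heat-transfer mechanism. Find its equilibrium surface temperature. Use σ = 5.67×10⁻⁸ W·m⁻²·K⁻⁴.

At equilibrium, absorbed power = emitted power.
Absorbing cross-section = πr² = 7.088×10¹⁵ m²; emitting surface = 4πr² = 2.835×10¹⁶ m² (ratio 4).
(1−a)S·A_cross = εσ·A_surf·T⁴  ⇒  T⁴ = (1−a)S/(4σ).
T⁴ = 0.680·47.2/(4·5.67×10⁻⁸) = 1.415×10⁸ K⁴.
T = (1.415×10⁸)^(1/4).

T ≈ 109 K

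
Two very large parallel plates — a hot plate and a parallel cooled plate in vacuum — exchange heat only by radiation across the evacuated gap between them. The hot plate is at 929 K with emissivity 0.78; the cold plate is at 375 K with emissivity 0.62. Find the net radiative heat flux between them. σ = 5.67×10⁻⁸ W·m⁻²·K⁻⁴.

For two infinite grey parallel plates, q = σ(T₁⁴ − T₂⁴)/(1/ε₁ + 1/ε₂ − 1).
T₁⁴ − T₂⁴ = 7.448×10¹¹ − 1.978×10¹⁰ = 7.251×10¹¹ K⁴.
1/ε₁ + 1/ε₂ − 1 = 1.282 + 1.613 − 1 = 1.895.
q = 5.67×10⁻⁸ × 7.251×10¹¹ / 1.895.

q ≈ 21700 W/m²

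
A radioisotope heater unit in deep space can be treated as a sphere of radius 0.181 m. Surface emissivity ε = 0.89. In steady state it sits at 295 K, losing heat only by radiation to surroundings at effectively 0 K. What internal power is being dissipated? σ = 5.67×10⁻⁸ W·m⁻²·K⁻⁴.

P ≈ 157 W

Steady state: P = εσA T⁴.
A = 4πr² = 0.4117 m²; T⁴ = (295)⁴ = 7.573×10⁹ K⁴.
P = 0.89 × 5.67×10⁻⁸ × 0.4117 × 7.573×10⁹.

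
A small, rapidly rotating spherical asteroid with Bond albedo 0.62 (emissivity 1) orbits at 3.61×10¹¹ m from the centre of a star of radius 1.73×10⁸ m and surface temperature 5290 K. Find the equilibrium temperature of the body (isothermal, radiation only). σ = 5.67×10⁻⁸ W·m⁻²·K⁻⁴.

The star's surface emits σT_*⁴; at distance d the flux is S = σT_*⁴(R_*/d)².
S = 5.67×10⁻⁸·(5290)⁴·(1.73×10⁸/3.61×10¹¹)² = 10.20 W/m².
For an isothermal sphere T⁴ = (1−a)S/(4σ) = 1.709×10⁷ K⁴.

T ≈ 64.3 K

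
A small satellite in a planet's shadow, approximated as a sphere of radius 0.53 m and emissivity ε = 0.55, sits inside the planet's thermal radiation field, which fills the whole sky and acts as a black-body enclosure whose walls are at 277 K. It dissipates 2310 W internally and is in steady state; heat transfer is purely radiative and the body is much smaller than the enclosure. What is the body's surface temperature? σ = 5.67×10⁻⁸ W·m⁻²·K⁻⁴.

T ≈ 405 K

For a small grey body in a large enclosure, net radiated power = εσA(T⁴ − T_w⁴).
Steady state: P = εσA(T⁴ − T_w⁴) with A = 4πr² = 3.530 m².
T⁴ = P/(εσA) + T_w⁴ = 2310/(0.55·5.67×10⁻⁸·3.530) + (277)⁴
    = 2.098×10¹⁰ + 5.887×10⁹ = 2.687×10¹⁰ K⁴.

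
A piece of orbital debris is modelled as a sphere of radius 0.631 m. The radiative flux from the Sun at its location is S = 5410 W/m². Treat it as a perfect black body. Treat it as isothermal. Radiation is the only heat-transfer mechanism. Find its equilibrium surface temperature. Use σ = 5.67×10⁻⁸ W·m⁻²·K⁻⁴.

T ≈ 393 K

At equilibrium, absorbed power = emitted power.
Absorbing cross-section = πr² = 1.251 m²; emitting surface = 4πr² = 5.003 m² (ratio 4).
S·A_cross = εσ·A_surf·T⁴  ⇒  T⁴ = S/(4σ).
T⁴ = 1.00·5410/(4·5.67×10⁻⁸) = 2.385×10¹⁰ K⁴.
T = (2.385×10¹⁰)^(1/4).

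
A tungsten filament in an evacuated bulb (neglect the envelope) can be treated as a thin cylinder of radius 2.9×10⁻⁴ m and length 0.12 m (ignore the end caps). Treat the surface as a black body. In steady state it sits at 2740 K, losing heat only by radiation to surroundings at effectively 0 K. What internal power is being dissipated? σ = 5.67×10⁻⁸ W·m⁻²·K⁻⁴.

P ≈ 699 W

Steady state: P = εσA T⁴.
A = 2πrL = 2.187×10⁻⁴ m²; T⁴ = (2740)⁴ = 5.636×10¹³ K⁴.
P = 1.0 × 5.67×10⁻⁸ × 2.187×10⁻⁴ × 5.636×10¹³.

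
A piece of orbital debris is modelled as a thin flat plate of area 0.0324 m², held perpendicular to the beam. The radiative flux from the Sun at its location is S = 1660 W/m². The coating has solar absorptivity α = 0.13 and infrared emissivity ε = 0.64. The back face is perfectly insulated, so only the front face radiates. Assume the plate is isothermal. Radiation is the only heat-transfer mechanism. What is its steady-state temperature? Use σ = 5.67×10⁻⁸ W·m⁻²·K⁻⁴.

T ≈ 278 K

At equilibrium, absorbed power = emitted power.
Absorbing cross-section = A = 0.03240 m²; emitting surface = A = 0.03240 m² (ratio 1).
αS·A_cross = εσ·A_surf·T⁴  ⇒  T⁴ = αS/(ε·1σ).
T⁴ = 0.130·1660/(0.64·1·5.67×10⁻⁸) = 5.947×10⁹ K⁴.
T = (5.947×10⁹)^(1/4).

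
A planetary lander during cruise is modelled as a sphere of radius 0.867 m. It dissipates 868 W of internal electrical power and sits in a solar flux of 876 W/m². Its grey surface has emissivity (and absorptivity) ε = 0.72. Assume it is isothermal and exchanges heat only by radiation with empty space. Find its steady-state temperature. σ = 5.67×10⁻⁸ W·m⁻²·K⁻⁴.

T ≈ 280 K

At steady state, absorbed solar power + internal power = radiated power.
Absorbed: α·S·A_cross = 0.72·876·2.362 = 1489 W (cross-section πr²).
Total input = 1489 + 868 = 2357 W.
Radiated: εσ·A_surf·T⁴ with A_surf = 4πr² = 9.446 m².
T⁴ = 2357/(0.72·5.67×10⁻⁸·9.446) = 6.113×10⁹ K⁴.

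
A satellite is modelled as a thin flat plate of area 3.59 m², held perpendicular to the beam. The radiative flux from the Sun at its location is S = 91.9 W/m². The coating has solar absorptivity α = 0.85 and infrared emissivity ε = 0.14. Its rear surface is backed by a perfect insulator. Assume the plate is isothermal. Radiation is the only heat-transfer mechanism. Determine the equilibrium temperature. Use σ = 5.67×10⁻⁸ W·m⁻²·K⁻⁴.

At equilibrium, absorbed power = emitted power.
Absorbing cross-section = A = 3.590 m²; emitting surface = A = 3.590 m² (ratio 1).
αS·A_cross = εσ·A_surf·T⁴  ⇒  T⁴ = αS/(ε·1σ).
T⁴ = 0.850·91.9/(0.14·1·5.67×10⁻⁸) = 9.841×10⁹ K⁴.
T = (9.841×10⁹)^(1/4).

T ≈ 315 K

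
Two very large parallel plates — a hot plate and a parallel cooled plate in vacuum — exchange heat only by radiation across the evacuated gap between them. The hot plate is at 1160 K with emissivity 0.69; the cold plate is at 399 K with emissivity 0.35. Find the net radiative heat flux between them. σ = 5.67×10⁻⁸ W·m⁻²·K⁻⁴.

q ≈ 30600 W/m²

For two infinite grey parallel plates, q = σ(T₁⁴ − T₂⁴)/(1/ε₁ + 1/ε₂ − 1).
T₁⁴ − T₂⁴ = 1.811×10¹² − 2.534×10¹⁰ = 1.785×10¹² K⁴.
1/ε₁ + 1/ε₂ − 1 = 1.449 + 2.857 − 1 = 3.306.
q = 5.67×10⁻⁸ × 1.785×10¹² / 3.306.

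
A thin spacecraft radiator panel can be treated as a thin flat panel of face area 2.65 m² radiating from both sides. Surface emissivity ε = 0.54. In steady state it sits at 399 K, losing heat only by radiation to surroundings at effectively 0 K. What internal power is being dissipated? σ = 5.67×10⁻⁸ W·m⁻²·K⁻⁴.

P ≈ 4110 W

Steady state: P = εσA T⁴.
A = 2·2.65 = 5.300 m²; T⁴ = (399)⁴ = 2.534×10¹⁰ K⁴.
P = 0.54 × 5.67×10⁻⁸ × 5.300 × 2.534×10¹⁰.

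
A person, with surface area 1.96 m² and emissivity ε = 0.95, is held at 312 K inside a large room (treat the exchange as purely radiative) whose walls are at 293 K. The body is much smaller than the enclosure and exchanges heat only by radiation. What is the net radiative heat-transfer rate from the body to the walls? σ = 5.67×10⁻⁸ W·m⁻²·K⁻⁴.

For a small grey body in a large enclosure: P_net = εσA(T_body⁴ − T_wall⁴).
A = 1.96 m²; T_body⁴ − T_wall⁴ = 9.476×10⁹ − 7.370×10⁹ = 2.106×10⁹ K⁴.
|P_net| = 0.95·5.67×10⁻⁸·1.960·2.106×10⁹.

P_net ≈ 222 W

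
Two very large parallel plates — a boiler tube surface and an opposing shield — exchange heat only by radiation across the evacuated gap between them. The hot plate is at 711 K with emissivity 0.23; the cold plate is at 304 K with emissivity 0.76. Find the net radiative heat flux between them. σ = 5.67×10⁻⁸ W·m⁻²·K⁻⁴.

For two infinite grey parallel plates, q = σ(T₁⁴ − T₂⁴)/(1/ε₁ + 1/ε₂ − 1).
T₁⁴ − T₂⁴ = 2.556×10¹¹ − 8.541×10⁹ = 2.470×10¹¹ K⁴.
1/ε₁ + 1/ε₂ − 1 = 4.348 + 1.316 − 1 = 4.664.
q = 5.67×10⁻⁸ × 2.470×10¹¹ / 4.664.

q ≈ 3000 W/m²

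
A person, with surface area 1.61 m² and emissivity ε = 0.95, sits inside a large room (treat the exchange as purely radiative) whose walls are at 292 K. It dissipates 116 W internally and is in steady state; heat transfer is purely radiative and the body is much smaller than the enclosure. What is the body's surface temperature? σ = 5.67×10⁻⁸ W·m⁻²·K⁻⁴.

T ≈ 305 K

For a small grey body in a large enclosure, net radiated power = εσA(T⁴ − T_w⁴).
Steady state: P = εσA(T⁴ − T_w⁴) with A = 1.61 m².
T⁴ = P/(εσA) + T_w⁴ = 116/(0.95·5.67×10⁻⁸·1.610) + (292)⁴
    = 1.338×10⁹ + 7.270×10⁹ = 8.608×10⁹ K⁴.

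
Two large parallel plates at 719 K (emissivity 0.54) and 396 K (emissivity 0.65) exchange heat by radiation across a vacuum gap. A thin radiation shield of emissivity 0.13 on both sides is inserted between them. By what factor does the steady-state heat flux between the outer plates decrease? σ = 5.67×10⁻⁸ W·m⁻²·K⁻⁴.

factor ≈ 7.02

Without shield: q₀ = σΔ(T⁴)/(1/ε₁+1/ε₂−1) with denominator 2.390.
With shield the two gaps are in series; the resistances add: (1/ε₁+1/ε_s−1)+(1/ε_s+1/ε₂−1) = 8.544+8.231 = 16.77.
Heat-flux ratio q₀/q = 16.77/2.390.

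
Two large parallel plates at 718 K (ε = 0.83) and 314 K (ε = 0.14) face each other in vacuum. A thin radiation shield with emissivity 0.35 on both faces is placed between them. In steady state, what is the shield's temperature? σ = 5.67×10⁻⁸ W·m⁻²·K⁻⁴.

In steady state the net flux on the hot side equals that on the cold side.
σ(T₁⁴−T_s⁴)/D₁ = σ(T_s⁴−T₂⁴)/D₂, with D₁ = 1/ε₁+1/ε_s−1 = 3.062, D₂ = 1/ε_s+1/ε₂−1 = 9.000.
Solve for T_s⁴: T_s⁴ = (D₂·T₁⁴ + D₁·T₂⁴)/(D₁+D₂) = 2.008×10¹¹ K⁴.

T_s ≈ 669 K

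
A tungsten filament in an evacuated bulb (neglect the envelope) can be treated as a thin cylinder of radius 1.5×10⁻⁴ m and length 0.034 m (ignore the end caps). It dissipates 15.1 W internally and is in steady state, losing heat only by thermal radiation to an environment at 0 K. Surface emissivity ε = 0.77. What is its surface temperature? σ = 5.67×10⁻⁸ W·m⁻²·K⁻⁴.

Steady state: internal power = radiated power, P = εσA T⁴.
Radiating area A = 2πrL = 3.204×10⁻⁵ m².
T⁴ = P/(εσA) = 15.1/(0.77·5.67×10⁻⁸·3.204×10⁻⁵) = 1.079×10¹³ K⁴.
T = (1.079×10¹³)^(1/4).

T ≈ 1810 K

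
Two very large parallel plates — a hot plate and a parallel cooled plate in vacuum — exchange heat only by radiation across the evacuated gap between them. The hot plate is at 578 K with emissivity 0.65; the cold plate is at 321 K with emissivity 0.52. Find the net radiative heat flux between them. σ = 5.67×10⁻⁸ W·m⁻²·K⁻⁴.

For two infinite grey parallel plates, q = σ(T₁⁴ − T₂⁴)/(1/ε₁ + 1/ε₂ − 1).
T₁⁴ − T₂⁴ = 1.116×10¹¹ − 1.062×10¹⁰ = 1.010×10¹¹ K⁴.
1/ε₁ + 1/ε₂ − 1 = 1.538 + 1.923 − 1 = 2.462.
q = 5.67×10⁻⁸ × 1.010×10¹¹ / 2.462.

q ≈ 2330 W/m²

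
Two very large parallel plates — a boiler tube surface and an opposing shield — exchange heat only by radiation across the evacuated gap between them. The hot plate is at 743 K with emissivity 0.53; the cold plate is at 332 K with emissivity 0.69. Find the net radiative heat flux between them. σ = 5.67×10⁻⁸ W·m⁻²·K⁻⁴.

q ≈ 7100 W/m²

For two infinite grey parallel plates, q = σ(T₁⁴ − T₂⁴)/(1/ε₁ + 1/ε₂ − 1).
T₁⁴ − T₂⁴ = 3.048×10¹¹ − 1.215×10¹⁰ = 2.926×10¹¹ K⁴.
1/ε₁ + 1/ε₂ − 1 = 1.887 + 1.449 − 1 = 2.336.
q = 5.67×10⁻⁸ × 2.926×10¹¹ / 2.336.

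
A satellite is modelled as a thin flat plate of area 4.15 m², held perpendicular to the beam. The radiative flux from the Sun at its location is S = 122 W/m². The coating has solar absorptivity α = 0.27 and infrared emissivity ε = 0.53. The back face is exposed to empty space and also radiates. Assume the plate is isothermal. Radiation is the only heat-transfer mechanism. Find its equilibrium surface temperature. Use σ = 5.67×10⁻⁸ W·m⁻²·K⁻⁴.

T ≈ 153 K

At equilibrium, absorbed power = emitted power.
Absorbing cross-section = A = 4.150 m²; emitting surface = 2A = 8.300 m² (ratio 2).
αS·A_cross = εσ·A_surf·T⁴  ⇒  T⁴ = αS/(ε·2σ).
T⁴ = 0.270·122/(0.53·2·5.67×10⁻⁸) = 5.481×10⁸ K⁴.
T = (5.481×10⁸)^(1/4).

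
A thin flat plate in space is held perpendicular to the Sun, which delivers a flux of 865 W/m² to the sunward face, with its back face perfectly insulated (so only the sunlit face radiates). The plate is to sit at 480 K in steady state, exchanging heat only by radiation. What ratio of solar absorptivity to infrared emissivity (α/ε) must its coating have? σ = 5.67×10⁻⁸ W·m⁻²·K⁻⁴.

α/ε ≈ 3.48

Balance: αS·A = εσ·1A·T⁴ ⇒ α/ε = σT⁴/S.
α/ε = 5.67×10⁻⁸·(480)⁴/865 = 5.67×10⁻⁸·5.308×10¹⁰/865.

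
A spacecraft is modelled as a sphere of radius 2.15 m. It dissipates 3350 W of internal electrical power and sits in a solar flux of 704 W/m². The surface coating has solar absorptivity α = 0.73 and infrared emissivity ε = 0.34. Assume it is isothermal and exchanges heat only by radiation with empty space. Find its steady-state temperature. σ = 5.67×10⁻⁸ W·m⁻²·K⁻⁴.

T ≈ 313 K

At steady state, absorbed solar power + internal power = radiated power.
Absorbed: α·S·A_cross = 0.73·704·14.52 = 7463 W (cross-section πr²).
Total input = 7463 + 3350 = 10810 W.
Radiated: εσ·A_surf·T⁴ with A_surf = 4πr² = 58.09 m².
T⁴ = 10810/(0.34·5.67×10⁻⁸·58.09) = 9.656×10⁹ K⁴.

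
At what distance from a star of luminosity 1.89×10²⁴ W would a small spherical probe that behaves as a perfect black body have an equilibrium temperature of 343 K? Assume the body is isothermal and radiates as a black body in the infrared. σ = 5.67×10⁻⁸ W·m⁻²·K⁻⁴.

For an isothermal black-emitting sphere, (1−a)S·πr² = σ·4πr²·T⁴ ⇒ S = 4σT⁴/(1−a).
S = 4·5.67×10⁻⁸·(343)⁴/1.00 = 3139 W/m².
Flux falls as S = L/(4πd²), so d = √(L/(4πS)) = √(1.89×10²⁴/(4π·3139)).

d ≈ 6.92×10⁹ m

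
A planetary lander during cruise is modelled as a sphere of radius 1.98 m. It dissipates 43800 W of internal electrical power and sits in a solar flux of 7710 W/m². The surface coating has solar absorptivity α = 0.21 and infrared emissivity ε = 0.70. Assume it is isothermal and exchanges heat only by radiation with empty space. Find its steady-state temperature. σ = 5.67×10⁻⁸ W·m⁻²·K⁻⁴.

At steady state, absorbed solar power + internal power = radiated power.
Absorbed: α·S·A_cross = 0.21·7710·12.32 = 19940 W (cross-section πr²).
Total input = 19940 + 43800 = 63740 W.
Radiated: εσ·A_surf·T⁴ with A_surf = 4πr² = 49.27 m².
T⁴ = 63740/(0.70·5.67×10⁻⁸·49.27) = 3.260×10¹⁰ K⁴.

T ≈ 425 K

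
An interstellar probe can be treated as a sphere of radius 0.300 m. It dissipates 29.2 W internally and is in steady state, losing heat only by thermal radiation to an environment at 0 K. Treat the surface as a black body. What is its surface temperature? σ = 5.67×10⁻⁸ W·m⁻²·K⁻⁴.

T ≈ 146 K

Steady state: internal power = radiated power, P = εσA T⁴.
Radiating area A = 4πr² = 1.131 m².
T⁴ = P/(εσA) = 29.2/(1.0·5.67×10⁻⁸·1.131) = 4.554×10⁸ K⁴.
T = (4.554×10⁸)^(1/4).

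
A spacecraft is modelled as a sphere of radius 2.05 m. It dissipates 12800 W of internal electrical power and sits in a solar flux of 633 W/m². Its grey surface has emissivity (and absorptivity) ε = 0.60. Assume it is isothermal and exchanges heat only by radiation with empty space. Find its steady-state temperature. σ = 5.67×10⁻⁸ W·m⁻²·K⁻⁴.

At steady state, absorbed solar power + internal power = radiated power.
Absorbed: α·S·A_cross = 0.60·633·13.20 = 5014 W (cross-section πr²).
Total input = 5014 + 12800 = 17810 W.
Radiated: εσ·A_surf·T⁴ with A_surf = 4πr² = 52.81 m².
T⁴ = 17810/(0.60·5.67×10⁻⁸·52.81) = 9.916×10⁹ K⁴.

T ≈ 316 K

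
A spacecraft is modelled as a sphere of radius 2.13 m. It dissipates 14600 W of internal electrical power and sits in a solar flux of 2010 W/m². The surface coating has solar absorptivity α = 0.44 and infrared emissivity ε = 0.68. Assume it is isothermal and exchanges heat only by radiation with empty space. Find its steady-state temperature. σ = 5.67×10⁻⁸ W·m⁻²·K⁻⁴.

T ≈ 334 K

At steady state, absorbed solar power + internal power = radiated power.
Absorbed: α·S·A_cross = 0.44·2010·14.25 = 12610 W (cross-section πr²).
Total input = 12610 + 14600 = 27210 W.
Radiated: εσ·A_surf·T⁴ with A_surf = 4πr² = 57.01 m².
T⁴ = 27210/(0.68·5.67×10⁻⁸·57.01) = 1.238×10¹⁰ K⁴.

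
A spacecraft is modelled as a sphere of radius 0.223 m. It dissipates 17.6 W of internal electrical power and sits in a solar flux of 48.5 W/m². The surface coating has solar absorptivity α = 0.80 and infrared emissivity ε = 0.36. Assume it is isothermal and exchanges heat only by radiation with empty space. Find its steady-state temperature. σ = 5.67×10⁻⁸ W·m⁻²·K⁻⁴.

T ≈ 208 K

At steady state, absorbed solar power + internal power = radiated power.
Absorbed: α·S·A_cross = 0.80·48.5·0.1562 = 6.062 W (cross-section πr²).
Total input = 6.062 + 17.6 = 23.66 W.
Radiated: εσ·A_surf·T⁴ with A_surf = 4πr² = 0.6249 m².
T⁴ = 23.66/(0.36·5.67×10⁻⁸·0.6249) = 1.855×10⁹ K⁴.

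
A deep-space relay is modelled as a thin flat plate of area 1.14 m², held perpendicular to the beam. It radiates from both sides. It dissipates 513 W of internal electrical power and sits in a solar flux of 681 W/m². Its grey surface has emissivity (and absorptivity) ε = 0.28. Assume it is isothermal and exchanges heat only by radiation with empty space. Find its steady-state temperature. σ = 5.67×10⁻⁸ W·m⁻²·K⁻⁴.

T ≈ 377 K

At steady state, absorbed solar power + internal power = radiated power.
Absorbed: α·S·A_cross = 0.28·681·1.140 = 217.4 W (cross-section A).
Total input = 217.4 + 513 = 730.4 W.
Radiated: εσ·A_surf·T⁴ with A_surf = 2A = 2.280 m².
T⁴ = 730.4/(0.28·5.67×10⁻⁸·2.280) = 2.018×10¹⁰ K⁴.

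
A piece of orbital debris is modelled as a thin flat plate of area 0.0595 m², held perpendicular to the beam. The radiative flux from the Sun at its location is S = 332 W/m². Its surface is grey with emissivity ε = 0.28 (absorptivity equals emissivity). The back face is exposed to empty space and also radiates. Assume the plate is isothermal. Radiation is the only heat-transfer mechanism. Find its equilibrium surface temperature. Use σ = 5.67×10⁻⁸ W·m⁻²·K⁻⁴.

T ≈ 233 K

At equilibrium, absorbed power = emitted power.
Absorbing cross-section = A = 0.05950 m²; emitting surface = 2A = 0.1190 m² (ratio 2).
εS·A_cross = εσ·A_surf·T⁴  ⇒  T⁴ = S/(2σ)   (ε cancels).
T⁴ = 332/(2·5.67×10⁻⁸) = 2.928×10⁹ K⁴.
T = (2.928×10⁹)^(1/4).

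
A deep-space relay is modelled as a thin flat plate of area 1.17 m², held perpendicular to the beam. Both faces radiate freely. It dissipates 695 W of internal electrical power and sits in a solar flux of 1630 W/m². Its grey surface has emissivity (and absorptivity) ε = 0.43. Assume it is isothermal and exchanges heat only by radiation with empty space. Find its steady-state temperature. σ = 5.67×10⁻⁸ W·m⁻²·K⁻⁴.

At steady state, absorbed solar power + internal power = radiated power.
Absorbed: α·S·A_cross = 0.43·1630·1.170 = 820.1 W (cross-section A).
Total input = 820.1 + 695 = 1515 W.
Radiated: εσ·A_surf·T⁴ with A_surf = 2A = 2.340 m².
T⁴ = 1515/(0.43·5.67×10⁻⁸·2.340) = 2.656×10¹⁰ K⁴.

T ≈ 404 K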